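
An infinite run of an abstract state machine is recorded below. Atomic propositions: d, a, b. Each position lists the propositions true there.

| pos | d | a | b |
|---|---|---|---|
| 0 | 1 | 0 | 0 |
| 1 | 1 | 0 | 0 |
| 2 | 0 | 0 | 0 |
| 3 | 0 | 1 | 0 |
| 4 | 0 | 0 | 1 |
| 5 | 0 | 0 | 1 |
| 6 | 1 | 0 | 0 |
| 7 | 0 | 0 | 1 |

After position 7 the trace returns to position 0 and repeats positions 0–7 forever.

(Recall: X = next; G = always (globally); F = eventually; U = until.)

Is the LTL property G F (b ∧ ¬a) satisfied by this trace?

Holds

F (b ∧ ¬a) holds at every position 0..7, and those are all positions ever visited, so G F (b ∧ ¬a) holds.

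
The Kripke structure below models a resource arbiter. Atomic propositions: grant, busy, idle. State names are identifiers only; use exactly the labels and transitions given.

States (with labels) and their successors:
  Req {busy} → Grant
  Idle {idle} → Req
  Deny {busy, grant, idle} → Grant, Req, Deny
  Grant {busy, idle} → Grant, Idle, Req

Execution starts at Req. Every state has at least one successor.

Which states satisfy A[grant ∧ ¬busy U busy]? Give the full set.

{Req, Deny, Grant}

States satisfying grant ∧ ¬busy: ∅.
States satisfying busy: {Req, Deny, Grant}.
States satisfying A[grant ∧ ¬busy U busy]: {Req, Deny, Grant}.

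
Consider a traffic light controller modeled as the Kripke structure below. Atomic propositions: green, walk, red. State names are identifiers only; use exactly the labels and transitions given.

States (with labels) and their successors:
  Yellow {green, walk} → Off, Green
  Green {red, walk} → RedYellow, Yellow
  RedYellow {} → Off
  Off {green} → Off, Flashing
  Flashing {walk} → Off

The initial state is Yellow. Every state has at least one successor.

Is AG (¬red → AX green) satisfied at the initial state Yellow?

States satisfying ¬red → AX green: {Green, RedYellow, Flashing}.
States satisfying AG (¬red → AX green): ∅.
Off is reachable from Yellow and violates ¬red → AX green, so AG fails at Yellow.
Yellow ∉ Sat(AG (¬red → AX green)).

Violated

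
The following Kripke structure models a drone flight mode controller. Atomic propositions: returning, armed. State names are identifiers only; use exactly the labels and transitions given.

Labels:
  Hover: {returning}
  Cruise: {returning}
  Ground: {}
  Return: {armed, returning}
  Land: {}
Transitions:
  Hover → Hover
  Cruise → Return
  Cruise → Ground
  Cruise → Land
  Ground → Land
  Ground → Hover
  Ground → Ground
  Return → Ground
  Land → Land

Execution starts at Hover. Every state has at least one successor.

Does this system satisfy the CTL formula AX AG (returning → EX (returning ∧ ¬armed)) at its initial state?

States satisfying AG (returning → EX (returning ∧ ¬armed)): {Hover, Ground, Land}.
States satisfying AX AG (returning → EX (returning ∧ ¬armed)): {Hover, Ground, Return, Land}.
Hover ∈ Sat(AX AG (returning → EX (returning ∧ ¬armed))).

Satisfied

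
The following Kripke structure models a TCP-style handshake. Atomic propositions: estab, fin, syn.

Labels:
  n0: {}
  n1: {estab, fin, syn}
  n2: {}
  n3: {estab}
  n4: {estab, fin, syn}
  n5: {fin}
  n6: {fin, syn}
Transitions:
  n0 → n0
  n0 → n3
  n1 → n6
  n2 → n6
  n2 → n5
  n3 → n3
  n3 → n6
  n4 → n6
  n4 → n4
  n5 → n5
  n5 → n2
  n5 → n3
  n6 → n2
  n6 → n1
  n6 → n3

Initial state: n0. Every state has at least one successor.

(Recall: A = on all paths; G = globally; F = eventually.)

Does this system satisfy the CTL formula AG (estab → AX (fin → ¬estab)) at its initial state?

States satisfying estab → AX (fin → ¬estab): {n0, n1, n2, n3, n5, n6}.
States satisfying AG (estab → AX (fin → ¬estab)): {n0, n1, n2, n3, n5, n6}.
Every state reachable from n0 satisfies estab → AX (fin → ¬estab).
n0 ∈ Sat(AG (estab → AX (fin → ¬estab))).

Holds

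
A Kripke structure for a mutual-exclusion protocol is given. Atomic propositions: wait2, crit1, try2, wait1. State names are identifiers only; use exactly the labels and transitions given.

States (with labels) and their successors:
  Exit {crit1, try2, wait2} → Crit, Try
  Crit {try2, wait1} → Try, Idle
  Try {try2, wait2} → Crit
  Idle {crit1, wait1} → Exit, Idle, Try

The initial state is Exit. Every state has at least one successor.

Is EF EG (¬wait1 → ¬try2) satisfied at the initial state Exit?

States satisfying EG (¬wait1 → ¬try2): {Crit, Idle}.
States satisfying EF EG (¬wait1 → ¬try2): {Exit, Crit, Try, Idle}.
Some path from Exit reaches a state where EG (¬wait1 → ¬try2) holds.
Exit ∈ Sat(EF EG (¬wait1 → ¬try2)).

Holds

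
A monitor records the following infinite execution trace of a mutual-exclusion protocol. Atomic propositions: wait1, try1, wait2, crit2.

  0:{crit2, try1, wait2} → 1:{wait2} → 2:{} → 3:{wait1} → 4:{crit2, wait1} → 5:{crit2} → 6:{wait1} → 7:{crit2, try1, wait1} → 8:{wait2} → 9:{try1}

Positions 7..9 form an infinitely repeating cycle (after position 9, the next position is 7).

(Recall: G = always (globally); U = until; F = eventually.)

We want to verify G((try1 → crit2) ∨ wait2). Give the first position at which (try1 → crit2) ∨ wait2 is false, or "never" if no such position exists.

Check (try1 → crit2) ∨ wait2 at each position in order: 0 ✓, 1 ✓, 2 ✓, 3 ✓, 4 ✓, 5 ✓, 6 ✓, 7 ✓, 8 ✓.
At position 9 the labels are {try1}, so (try1 → crit2) ∨ wait2 is false there. This is the first violation.

9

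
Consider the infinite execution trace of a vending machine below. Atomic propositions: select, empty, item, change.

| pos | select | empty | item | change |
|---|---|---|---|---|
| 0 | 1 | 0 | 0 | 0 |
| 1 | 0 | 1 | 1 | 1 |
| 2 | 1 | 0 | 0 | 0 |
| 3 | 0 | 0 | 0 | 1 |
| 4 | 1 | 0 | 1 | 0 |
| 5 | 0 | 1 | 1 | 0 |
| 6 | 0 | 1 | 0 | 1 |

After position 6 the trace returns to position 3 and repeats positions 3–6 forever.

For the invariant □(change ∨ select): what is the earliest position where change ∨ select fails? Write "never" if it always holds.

5

Check change ∨ select at each position in order: 0 ✓, 1 ✓, 2 ✓, 3 ✓, 4 ✓.
At position 5 the labels are {empty, item}, so change ∨ select is false there. This is the first violation.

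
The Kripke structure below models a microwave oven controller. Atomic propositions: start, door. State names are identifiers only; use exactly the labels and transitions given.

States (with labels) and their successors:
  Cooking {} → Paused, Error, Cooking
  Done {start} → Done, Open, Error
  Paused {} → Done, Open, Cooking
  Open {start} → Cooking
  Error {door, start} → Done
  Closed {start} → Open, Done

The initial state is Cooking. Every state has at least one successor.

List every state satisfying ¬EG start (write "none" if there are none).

{Cooking, Paused, Open}

States satisfying start: {Done, Open, Error, Closed}.
States satisfying EG start: {Done, Error, Closed}.
States satisfying ¬EG start: {Cooking, Paused, Open}.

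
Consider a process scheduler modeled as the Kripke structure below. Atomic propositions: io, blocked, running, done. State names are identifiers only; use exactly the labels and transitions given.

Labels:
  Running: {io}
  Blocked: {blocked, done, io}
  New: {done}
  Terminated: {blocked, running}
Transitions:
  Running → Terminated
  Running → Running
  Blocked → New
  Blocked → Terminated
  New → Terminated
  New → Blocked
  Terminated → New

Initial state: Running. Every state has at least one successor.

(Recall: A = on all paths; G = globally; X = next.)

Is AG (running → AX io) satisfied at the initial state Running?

States satisfying running → AX io: {Running, Blocked, New}.
States satisfying AG (running → AX io): ∅.
Terminated is reachable from Running and violates running → AX io, so AG fails at Running.
Running ∉ Sat(AG (running → AX io)).

No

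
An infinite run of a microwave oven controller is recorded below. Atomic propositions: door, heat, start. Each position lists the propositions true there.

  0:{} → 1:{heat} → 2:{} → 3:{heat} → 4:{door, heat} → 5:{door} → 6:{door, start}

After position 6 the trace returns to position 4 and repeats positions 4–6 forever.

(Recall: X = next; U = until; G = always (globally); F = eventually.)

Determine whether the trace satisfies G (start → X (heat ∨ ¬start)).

Holds

start → X (heat ∨ ¬start) holds at every position 0..6, and those are all positions ever visited, so G (start → X (heat ∨ ¬start)) holds.
Positions where start holds: 6.
Check X (heat ∨ ¬start) at each: 6→ok.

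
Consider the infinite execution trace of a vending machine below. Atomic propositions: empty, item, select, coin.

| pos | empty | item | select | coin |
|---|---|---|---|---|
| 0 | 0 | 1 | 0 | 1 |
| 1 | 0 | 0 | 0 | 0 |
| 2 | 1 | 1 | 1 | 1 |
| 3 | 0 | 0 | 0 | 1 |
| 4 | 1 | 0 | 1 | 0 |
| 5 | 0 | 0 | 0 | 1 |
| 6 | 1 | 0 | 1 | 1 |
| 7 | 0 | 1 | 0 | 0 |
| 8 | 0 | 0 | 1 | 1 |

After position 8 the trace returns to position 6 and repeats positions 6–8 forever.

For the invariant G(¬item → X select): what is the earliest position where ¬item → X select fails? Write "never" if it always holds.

Check ¬item → X select at each position in order: 0 ✓, 1 ✓, 2 ✓, 3 ✓.
At position 4 the labels are {empty, select} and the next position 5 has {coin}, so ¬item → X select is false there. This is the first violation.

4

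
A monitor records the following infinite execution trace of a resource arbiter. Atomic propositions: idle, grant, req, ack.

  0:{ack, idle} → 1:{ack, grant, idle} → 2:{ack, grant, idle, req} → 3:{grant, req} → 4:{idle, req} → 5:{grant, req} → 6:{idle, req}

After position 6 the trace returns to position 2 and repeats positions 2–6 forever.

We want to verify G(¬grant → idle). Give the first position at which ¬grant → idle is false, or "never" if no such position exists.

¬grant → idle holds at every position 0..6, and those are all the positions the trace ever visits, so the invariant G(¬grant → idle) is never violated.

never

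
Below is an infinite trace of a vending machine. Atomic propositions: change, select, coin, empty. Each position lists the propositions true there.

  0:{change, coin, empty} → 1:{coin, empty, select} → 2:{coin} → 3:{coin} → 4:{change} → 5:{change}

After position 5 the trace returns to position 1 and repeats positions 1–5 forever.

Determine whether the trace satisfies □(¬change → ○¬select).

Satisfied

¬change → ○¬select holds at every position 0..5, and those are all positions ever visited, so □(¬change → ○¬select) holds.
Positions where ¬change holds: 1, 2, 3.
Check ○¬select at each: 1→ok, 2→ok, 3→ok.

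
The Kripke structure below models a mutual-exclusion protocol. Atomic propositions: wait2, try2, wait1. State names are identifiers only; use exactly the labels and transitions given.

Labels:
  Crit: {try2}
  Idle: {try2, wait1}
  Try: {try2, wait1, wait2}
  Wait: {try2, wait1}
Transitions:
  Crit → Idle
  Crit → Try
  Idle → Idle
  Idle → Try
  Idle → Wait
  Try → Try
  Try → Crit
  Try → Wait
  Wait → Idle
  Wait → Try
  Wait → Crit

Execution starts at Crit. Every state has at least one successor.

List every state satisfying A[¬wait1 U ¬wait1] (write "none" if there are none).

{Crit}

States satisfying ¬wait1: {Crit}.
States satisfying A[¬wait1 U ¬wait1]: {Crit}.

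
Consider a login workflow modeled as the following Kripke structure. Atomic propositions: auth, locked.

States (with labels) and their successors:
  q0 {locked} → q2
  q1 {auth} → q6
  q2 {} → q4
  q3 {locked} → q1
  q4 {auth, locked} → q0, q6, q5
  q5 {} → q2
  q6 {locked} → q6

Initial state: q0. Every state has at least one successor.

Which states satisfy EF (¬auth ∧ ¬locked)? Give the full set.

{q0, q2, q4, q5}

States satisfying ¬auth ∧ ¬locked: {q2, q5}.
States satisfying EF (¬auth ∧ ¬locked): {q0, q2, q4, q5}.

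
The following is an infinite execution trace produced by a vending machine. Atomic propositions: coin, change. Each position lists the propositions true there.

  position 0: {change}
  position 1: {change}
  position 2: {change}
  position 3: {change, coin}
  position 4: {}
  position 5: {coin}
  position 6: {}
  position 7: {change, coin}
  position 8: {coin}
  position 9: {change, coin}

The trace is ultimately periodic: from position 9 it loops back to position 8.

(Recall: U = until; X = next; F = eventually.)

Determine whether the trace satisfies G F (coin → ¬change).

Holds

F (coin → ¬change) holds at every position 0..9, and those are all positions ever visited, so G F (coin → ¬change) holds.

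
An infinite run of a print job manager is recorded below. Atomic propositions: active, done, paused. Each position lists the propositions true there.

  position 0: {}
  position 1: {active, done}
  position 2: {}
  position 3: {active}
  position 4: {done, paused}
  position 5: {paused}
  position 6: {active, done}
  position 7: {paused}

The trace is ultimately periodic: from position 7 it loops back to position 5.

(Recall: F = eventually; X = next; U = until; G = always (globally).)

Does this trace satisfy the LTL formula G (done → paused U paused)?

Does not hold

done → paused U paused must hold at every position from 0 onward. It fails at position 1, so G (done → paused U paused) is false.
Positions where done holds: 1, 4, 6.
Check paused U paused at each: 1→fails, 4→ok, 6→fails.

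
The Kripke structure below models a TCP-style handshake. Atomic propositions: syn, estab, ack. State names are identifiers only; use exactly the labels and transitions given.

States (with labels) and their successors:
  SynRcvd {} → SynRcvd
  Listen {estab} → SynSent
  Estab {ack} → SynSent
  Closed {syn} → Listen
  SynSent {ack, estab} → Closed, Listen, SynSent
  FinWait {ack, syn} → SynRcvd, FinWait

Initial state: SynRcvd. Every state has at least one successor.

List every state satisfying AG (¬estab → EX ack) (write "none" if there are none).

none

States satisfying ¬estab → EX ack: {Listen, Estab, SynSent, FinWait}.
States satisfying AG (¬estab → EX ack): ∅.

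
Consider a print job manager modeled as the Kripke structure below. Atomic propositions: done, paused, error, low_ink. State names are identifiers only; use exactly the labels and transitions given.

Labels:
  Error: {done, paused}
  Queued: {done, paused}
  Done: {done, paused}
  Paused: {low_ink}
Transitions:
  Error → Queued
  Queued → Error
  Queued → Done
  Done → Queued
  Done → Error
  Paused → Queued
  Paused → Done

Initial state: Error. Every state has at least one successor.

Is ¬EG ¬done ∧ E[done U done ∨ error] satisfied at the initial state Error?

Yes

States satisfying ¬done: {Paused}.
States satisfying EG ¬done: ∅.
States satisfying ¬EG ¬done: {Error, Queued, Done, Paused}.
States satisfying done: {Error, Queued, Done}.
States satisfying done ∨ error: {Error, Queued, Done}.
States satisfying E[done U done ∨ error]: {Error, Queued, Done}.
States satisfying ¬EG ¬done ∧ E[done U done ∨ error]: {Error, Queued, Done}.
Error ∈ Sat(¬EG ¬done ∧ E[done U done ∨ error]).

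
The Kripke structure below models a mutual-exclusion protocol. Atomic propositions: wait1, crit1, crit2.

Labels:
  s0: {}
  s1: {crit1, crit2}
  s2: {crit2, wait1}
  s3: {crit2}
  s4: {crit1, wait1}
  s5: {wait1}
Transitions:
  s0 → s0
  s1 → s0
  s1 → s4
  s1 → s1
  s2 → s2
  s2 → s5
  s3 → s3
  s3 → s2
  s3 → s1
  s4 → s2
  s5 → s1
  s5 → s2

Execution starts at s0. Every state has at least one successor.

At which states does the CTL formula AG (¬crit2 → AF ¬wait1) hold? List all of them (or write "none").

{s0}

States satisfying ¬crit2 → AF ¬wait1: {s0, s1, s2, s3}.
States satisfying AG (¬crit2 → AF ¬wait1): {s0}.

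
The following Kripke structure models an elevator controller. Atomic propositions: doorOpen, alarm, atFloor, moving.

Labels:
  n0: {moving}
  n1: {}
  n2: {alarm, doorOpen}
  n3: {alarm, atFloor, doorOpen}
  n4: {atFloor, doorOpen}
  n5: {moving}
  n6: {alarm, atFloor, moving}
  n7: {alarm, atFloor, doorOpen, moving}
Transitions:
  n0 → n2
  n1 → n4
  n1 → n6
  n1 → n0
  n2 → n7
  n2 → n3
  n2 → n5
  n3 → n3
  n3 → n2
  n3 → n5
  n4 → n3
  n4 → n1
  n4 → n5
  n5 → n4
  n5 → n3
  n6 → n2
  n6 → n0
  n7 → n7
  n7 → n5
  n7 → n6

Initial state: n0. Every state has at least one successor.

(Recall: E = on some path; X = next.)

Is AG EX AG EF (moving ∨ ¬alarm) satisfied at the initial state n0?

Satisfied

States satisfying EX AG EF (moving ∨ ¬alarm): {n0, n1, n2, n3, n4, n5, n6, n7}.
States satisfying AG EX AG EF (moving ∨ ¬alarm): {n0, n1, n2, n3, n4, n5, n6, n7}.
Every state reachable from n0 satisfies EX AG EF (moving ∨ ¬alarm).
n0 ∈ Sat(AG EX AG EF (moving ∨ ¬alarm)).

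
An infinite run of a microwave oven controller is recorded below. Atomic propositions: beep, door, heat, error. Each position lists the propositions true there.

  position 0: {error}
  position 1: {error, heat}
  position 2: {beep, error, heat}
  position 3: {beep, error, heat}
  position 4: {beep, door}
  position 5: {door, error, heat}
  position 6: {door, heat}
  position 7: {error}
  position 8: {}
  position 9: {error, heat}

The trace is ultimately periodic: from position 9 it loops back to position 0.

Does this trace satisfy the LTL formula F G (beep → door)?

Violated

G (beep → door) is false at every position 0..9, so it never becomes true and F G (beep → door) fails.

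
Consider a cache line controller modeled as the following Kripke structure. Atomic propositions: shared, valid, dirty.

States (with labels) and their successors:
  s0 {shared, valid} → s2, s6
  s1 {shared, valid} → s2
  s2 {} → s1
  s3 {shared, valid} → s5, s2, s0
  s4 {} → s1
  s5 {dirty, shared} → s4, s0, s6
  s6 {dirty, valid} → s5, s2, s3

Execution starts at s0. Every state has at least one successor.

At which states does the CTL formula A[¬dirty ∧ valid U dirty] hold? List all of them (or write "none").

{s5, s6}

States satisfying ¬dirty ∧ valid: {s0, s1, s3}.
States satisfying dirty: {s5, s6}.
States satisfying A[¬dirty ∧ valid U dirty]: {s5, s6}.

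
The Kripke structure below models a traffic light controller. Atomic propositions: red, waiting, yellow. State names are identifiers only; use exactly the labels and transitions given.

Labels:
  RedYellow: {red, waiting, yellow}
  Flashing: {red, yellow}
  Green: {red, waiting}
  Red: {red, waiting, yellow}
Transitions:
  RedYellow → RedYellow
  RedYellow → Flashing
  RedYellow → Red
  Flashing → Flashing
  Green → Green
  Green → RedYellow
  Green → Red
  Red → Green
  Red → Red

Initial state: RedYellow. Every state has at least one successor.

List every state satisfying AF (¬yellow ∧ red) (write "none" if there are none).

{Green}

States satisfying ¬yellow ∧ red: {Green}.
States satisfying AF (¬yellow ∧ red): {Green}.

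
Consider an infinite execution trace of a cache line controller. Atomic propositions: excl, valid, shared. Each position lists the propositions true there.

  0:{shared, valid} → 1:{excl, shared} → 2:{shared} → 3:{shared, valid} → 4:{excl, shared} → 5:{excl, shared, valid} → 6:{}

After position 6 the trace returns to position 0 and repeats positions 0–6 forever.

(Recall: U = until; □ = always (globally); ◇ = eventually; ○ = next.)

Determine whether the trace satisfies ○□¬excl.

No

The position after 0 is 1; □¬excl is false there.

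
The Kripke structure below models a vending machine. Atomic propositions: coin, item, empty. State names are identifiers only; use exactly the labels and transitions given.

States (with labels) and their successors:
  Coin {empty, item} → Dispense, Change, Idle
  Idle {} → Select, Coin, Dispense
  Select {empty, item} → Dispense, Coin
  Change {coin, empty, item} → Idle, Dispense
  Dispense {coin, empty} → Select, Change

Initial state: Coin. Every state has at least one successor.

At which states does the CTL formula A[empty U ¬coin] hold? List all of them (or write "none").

{Coin, Idle, Select}

States satisfying empty: {Coin, Select, Change, Dispense}.
States satisfying ¬coin: {Coin, Idle, Select}.
States satisfying A[empty U ¬coin]: {Coin, Idle, Select}.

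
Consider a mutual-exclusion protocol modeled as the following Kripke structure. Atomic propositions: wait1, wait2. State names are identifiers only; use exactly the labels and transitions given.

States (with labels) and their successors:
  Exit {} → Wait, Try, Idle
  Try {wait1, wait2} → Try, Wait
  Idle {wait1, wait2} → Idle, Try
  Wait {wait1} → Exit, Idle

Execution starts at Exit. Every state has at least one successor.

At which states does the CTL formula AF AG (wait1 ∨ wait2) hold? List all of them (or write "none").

none

States satisfying AG (wait1 ∨ wait2): ∅.
States satisfying AF AG (wait1 ∨ wait2): ∅.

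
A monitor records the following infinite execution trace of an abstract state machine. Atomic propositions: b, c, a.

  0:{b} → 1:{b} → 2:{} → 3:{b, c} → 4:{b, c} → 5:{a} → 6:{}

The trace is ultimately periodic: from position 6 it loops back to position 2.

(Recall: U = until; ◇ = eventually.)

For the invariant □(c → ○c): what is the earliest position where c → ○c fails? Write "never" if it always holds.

Check c → ○c at each position in order: 0 ✓, 1 ✓, 2 ✓, 3 ✓.
At position 4 the labels are {b, c} and the next position 5 has {a}, so c → ○c is false there. This is the first violation.

4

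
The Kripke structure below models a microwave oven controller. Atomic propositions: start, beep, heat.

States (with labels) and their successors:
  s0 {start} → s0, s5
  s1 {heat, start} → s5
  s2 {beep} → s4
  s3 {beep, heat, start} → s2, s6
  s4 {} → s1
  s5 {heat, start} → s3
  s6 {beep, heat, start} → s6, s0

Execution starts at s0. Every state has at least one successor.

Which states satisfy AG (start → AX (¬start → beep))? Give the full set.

{s0, s1, s2, s3, s4, s5, s6}

States satisfying start → AX (¬start → beep): {s0, s1, s2, s3, s4, s5, s6}.
States satisfying AG (start → AX (¬start → beep)): {s0, s1, s2, s3, s4, s5, s6}.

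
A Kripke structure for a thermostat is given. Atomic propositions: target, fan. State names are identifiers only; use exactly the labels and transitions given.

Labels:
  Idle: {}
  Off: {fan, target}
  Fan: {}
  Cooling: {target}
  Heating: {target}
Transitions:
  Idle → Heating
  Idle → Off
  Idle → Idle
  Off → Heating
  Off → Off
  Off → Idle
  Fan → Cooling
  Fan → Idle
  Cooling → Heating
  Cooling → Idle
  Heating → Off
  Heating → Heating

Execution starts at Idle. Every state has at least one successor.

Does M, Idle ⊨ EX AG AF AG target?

States satisfying AG AF AG target: ∅.
States satisfying EX AG AF AG target: ∅.
No suitable path/successor from Idle witnesses the formula.
Idle ∉ Sat(EX AG AF AG target).

Does not hold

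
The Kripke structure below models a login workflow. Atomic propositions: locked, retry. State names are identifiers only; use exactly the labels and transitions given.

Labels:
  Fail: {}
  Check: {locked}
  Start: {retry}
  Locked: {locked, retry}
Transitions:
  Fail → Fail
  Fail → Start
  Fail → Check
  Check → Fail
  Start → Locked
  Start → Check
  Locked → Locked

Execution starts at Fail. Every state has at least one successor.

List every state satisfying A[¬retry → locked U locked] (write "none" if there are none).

{Check, Start, Locked}

States satisfying ¬retry → locked: {Check, Start, Locked}.
States satisfying locked: {Check, Locked}.
States satisfying A[¬retry → locked U locked]: {Check, Start, Locked}.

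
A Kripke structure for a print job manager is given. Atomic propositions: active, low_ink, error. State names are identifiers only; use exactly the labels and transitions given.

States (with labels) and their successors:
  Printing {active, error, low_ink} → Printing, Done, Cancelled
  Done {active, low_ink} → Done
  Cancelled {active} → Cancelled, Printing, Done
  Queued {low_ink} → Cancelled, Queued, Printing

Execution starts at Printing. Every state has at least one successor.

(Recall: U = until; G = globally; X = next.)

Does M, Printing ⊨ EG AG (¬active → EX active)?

Holds

States satisfying AG (¬active → EX active): {Printing, Done, Cancelled, Queued}.
States satisfying EG AG (¬active → EX active): {Printing, Done, Cancelled, Queued}.
Printing ∈ Sat(EG AG (¬active → EX active)).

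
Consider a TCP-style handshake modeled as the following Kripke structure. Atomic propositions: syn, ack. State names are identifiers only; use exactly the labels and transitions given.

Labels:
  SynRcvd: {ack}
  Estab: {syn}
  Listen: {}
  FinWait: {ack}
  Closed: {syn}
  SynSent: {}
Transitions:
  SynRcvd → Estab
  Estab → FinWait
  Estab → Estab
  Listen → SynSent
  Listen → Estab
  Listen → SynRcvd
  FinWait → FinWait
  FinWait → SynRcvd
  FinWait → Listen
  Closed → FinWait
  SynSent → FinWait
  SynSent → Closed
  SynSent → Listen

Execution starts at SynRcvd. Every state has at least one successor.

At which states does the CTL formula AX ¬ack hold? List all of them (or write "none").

{SynRcvd}

States satisfying ¬ack: {Estab, Listen, Closed, SynSent}.
States satisfying AX ¬ack: {SynRcvd}.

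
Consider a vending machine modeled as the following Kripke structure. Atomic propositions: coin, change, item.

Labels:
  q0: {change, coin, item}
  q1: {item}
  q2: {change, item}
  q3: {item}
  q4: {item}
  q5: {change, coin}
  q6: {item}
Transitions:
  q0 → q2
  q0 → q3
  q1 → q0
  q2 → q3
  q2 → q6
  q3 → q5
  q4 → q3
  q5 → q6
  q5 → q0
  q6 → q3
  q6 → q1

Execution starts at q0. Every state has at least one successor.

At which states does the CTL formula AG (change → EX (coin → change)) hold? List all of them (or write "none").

States satisfying change → EX (coin → change): {q0, q1, q2, q3, q4, q5, q6}.
States satisfying AG (change → EX (coin → change)): {q0, q1, q2, q3, q4, q5, q6}.

{q0, q1, q2, q3, q4, q5, q6}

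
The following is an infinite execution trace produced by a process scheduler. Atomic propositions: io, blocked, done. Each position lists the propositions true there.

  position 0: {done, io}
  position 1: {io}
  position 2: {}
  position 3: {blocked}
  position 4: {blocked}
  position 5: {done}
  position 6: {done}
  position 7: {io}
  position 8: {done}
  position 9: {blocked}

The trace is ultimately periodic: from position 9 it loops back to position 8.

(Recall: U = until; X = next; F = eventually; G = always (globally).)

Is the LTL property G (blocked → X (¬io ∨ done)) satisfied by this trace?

Yes

blocked → X (¬io ∨ done) holds at every position 0..9, and those are all positions ever visited, so G (blocked → X (¬io ∨ done)) holds.
Positions where blocked holds: 3, 4, 9.
Check X (¬io ∨ done) at each: 3→ok, 4→ok, 9→ok.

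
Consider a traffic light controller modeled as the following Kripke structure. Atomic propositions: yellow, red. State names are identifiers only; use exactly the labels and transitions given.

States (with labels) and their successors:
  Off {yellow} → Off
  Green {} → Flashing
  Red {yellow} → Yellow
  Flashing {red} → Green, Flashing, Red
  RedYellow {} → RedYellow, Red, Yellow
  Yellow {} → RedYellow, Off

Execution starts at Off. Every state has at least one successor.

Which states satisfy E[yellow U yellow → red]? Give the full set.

States satisfying yellow: {Off, Red}.
States satisfying yellow → red: {Green, Flashing, RedYellow, Yellow}.
States satisfying E[yellow U yellow → red]: {Green, Red, Flashing, RedYellow, Yellow}.

{Green, Red, Flashing, RedYellow, Yellow}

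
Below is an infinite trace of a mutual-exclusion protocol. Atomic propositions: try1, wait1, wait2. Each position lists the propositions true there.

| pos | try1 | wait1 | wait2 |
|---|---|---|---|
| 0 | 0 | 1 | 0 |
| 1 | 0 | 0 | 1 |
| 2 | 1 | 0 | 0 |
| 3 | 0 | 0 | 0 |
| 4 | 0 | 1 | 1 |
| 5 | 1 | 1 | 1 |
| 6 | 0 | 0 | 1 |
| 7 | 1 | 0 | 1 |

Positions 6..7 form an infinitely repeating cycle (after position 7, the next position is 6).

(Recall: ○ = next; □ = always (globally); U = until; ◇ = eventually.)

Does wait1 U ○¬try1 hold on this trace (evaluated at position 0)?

Walking from position 0: ○¬try1 first holds at position 0, and wait1 holds at every earlier position along the way, so wait1 U ○¬try1 holds.

Satisfied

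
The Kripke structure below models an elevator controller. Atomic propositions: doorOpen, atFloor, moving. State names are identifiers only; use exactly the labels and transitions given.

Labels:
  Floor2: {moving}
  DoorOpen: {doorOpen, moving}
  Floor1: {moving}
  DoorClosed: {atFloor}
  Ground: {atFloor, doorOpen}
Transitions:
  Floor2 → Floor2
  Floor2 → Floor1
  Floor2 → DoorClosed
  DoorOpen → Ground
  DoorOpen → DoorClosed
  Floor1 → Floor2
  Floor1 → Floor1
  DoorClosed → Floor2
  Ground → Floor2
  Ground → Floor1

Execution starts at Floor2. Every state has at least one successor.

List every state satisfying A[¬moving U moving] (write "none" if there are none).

States satisfying ¬moving: {DoorClosed, Ground}.
States satisfying moving: {Floor2, DoorOpen, Floor1}.
States satisfying A[¬moving U moving]: {Floor2, DoorOpen, Floor1, DoorClosed, Ground}.

{Floor2, DoorOpen, Floor1, DoorClosed, Ground}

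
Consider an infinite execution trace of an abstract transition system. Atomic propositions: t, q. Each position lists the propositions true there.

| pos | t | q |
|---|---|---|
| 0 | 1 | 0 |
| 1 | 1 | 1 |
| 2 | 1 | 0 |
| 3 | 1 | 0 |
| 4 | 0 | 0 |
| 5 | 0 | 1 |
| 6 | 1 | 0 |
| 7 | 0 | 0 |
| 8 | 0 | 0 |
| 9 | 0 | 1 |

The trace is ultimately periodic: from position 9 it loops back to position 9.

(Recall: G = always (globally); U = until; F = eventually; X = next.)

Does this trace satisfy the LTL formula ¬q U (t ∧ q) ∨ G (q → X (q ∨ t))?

Walking from position 0: t ∧ q first holds at position 1, and ¬q holds at every earlier position along the way, so ¬q U (t ∧ q) holds.
q → X (q ∨ t) holds at every position 0..9, and those are all positions ever visited, so G (q → X (q ∨ t)) holds.
Positions where q holds: 1, 5, 9.
Check X (q ∨ t) at each: 1→ok, 5→ok, 9→ok.
At position 0: ¬q U (t ∧ q) is true; G (q → X (q ∨ t)) is true; so ¬q U (t ∧ q) ∨ G (q → X (q ∨ t)) is true.

Satisfied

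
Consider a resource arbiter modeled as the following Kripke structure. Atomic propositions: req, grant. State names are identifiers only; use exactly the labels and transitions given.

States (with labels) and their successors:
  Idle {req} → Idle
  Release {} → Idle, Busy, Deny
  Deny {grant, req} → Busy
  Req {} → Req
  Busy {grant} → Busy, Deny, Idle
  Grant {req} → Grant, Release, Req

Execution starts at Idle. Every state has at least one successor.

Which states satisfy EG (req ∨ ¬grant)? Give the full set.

{Idle, Release, Req, Grant}

States satisfying req ∨ ¬grant: {Idle, Release, Deny, Req, Grant}.
States satisfying EG (req ∨ ¬grant): {Idle, Release, Req, Grant}.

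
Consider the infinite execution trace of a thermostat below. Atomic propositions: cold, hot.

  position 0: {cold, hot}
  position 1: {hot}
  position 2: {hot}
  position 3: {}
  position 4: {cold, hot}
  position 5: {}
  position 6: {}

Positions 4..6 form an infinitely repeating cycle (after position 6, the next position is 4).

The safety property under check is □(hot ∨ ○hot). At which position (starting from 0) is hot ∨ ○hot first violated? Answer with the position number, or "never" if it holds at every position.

5

Check hot ∨ ○hot at each position in order: 0 ✓, 1 ✓, 2 ✓, 3 ✓, 4 ✓.
At position 5 the labels are {} and the next position 6 has {}, so hot ∨ ○hot is false there. This is the first violation.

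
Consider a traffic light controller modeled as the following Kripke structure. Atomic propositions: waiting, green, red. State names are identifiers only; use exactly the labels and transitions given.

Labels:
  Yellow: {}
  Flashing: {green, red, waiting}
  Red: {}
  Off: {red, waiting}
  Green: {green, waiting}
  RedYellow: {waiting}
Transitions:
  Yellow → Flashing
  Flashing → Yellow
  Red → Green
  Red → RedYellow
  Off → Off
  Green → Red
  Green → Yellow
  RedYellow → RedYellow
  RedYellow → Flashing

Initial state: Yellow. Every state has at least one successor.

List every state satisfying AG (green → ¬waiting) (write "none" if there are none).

States satisfying green → ¬waiting: {Yellow, Red, Off, RedYellow}.
States satisfying AG (green → ¬waiting): {Off}.

{Off}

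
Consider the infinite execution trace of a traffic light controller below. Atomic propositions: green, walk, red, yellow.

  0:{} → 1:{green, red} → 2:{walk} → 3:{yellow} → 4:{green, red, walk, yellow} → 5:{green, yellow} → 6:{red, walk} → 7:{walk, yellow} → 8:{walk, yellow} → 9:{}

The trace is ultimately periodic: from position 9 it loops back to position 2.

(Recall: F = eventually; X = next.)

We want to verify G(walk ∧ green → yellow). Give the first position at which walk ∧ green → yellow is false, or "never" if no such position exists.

never

walk ∧ green → yellow holds at every position 0..9, and those are all the positions the trace ever visits, so the invariant G(walk ∧ green → yellow) is never violated.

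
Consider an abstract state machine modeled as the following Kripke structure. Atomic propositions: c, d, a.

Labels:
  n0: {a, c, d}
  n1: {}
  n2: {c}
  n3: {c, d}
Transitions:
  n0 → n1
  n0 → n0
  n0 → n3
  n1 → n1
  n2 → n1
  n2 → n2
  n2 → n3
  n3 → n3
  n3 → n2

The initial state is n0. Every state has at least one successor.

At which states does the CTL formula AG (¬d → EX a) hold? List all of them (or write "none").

none

States satisfying ¬d → EX a: {n0, n3}.
States satisfying AG (¬d → EX a): ∅.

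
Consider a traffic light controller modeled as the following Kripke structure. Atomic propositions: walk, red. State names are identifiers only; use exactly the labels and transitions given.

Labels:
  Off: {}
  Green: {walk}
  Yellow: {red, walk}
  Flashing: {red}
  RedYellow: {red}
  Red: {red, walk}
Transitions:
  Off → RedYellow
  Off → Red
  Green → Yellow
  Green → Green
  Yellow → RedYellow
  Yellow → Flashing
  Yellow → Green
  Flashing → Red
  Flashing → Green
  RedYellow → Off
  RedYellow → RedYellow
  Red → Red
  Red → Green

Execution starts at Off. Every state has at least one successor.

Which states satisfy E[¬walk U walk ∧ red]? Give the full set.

States satisfying ¬walk: {Off, Flashing, RedYellow}.
States satisfying walk ∧ red: {Yellow, Red}.
States satisfying E[¬walk U walk ∧ red]: {Off, Yellow, Flashing, RedYellow, Red}.

{Off, Yellow, Flashing, RedYellow, Red}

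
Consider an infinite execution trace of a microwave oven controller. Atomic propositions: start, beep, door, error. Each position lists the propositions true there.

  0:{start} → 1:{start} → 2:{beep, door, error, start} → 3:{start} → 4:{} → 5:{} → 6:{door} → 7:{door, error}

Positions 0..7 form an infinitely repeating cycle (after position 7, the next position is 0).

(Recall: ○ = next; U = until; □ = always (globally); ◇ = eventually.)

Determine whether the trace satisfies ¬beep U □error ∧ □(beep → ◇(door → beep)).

Violated

Walking from position 0: at position 2, □error has not yet held and ¬beep fails, so ¬beep U □error is false.
beep → ◇(door → beep) holds at every position 0..7, and those are all positions ever visited, so □(beep → ◇(door → beep)) holds.
Positions where beep holds: 2.
Check ◇(door → beep) at each: 2→ok.
At position 0: ¬beep U □error is false; □(beep → ◇(door → beep)) is true; so ¬beep U □error ∧ □(beep → ◇(door → beep)) is false.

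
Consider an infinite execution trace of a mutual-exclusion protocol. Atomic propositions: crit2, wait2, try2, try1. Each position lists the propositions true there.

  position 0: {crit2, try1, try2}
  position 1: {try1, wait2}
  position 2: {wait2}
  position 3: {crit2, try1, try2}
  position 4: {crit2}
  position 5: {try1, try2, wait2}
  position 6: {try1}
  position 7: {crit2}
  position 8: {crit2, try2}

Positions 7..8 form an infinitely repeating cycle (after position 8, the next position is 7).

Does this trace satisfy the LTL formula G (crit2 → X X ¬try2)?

crit2 → X X ¬try2 must hold at every position from 0 onward. It fails at position 3, so G (crit2 → X X ¬try2) is false.
Positions where crit2 holds: 0, 3, 4, 7, 8.
Check X X ¬try2 at each: 0→ok, 3→fails, 4→ok, 7→ok, 8→fails.

Violated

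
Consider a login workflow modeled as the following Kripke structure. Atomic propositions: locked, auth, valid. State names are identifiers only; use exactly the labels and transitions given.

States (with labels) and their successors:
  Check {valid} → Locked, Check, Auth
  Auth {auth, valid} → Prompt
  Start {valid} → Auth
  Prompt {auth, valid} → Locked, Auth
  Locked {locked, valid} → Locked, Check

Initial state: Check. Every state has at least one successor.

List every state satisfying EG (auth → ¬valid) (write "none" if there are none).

{Check, Locked}

States satisfying auth → ¬valid: {Check, Start, Locked}.
States satisfying EG (auth → ¬valid): {Check, Locked}.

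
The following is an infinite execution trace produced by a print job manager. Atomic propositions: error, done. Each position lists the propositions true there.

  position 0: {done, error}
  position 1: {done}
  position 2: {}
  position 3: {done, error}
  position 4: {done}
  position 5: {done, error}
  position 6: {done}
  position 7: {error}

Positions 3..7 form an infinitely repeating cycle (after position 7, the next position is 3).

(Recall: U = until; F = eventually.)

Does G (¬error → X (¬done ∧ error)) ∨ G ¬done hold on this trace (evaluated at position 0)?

Does not hold

¬error → X (¬done ∧ error) must hold at every position from 0 onward. It fails at position 1, so G (¬error → X (¬done ∧ error)) is false.
Positions where ¬error holds: 1, 2, 4, 6.
Check X (¬done ∧ error) at each: 1→fails, 2→fails, 4→fails, 6→ok.
¬done must hold at every position from 0 onward. It fails at position 0, so G ¬done is false.
At position 0: G (¬error → X (¬done ∧ error)) is false; G ¬done is false; so G (¬error → X (¬done ∧ error)) ∨ G ¬done is false.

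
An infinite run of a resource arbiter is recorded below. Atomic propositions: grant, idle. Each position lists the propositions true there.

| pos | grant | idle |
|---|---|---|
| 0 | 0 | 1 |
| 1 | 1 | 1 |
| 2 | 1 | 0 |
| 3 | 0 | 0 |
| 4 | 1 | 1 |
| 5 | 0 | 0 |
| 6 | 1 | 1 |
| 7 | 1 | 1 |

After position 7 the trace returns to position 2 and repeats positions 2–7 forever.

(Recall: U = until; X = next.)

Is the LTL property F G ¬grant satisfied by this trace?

G ¬grant is false at every position 0..7, so it never becomes true and F G ¬grant fails.

Does not hold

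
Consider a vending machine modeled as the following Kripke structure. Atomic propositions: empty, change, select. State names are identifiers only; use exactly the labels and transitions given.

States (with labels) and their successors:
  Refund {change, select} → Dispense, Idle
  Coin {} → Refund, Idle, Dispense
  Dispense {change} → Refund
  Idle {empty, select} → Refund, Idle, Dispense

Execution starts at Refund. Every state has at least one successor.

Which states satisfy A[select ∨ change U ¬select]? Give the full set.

States satisfying select ∨ change: {Refund, Dispense, Idle}.
States satisfying ¬select: {Coin, Dispense}.
States satisfying A[select ∨ change U ¬select]: {Coin, Dispense}.

{Coin, Dispense}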